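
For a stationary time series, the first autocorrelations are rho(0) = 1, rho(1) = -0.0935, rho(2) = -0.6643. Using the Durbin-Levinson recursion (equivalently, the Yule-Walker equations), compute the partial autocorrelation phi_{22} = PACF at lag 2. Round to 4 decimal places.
\phi_{22} = -0.6790

The PACF at lag k is phi_{kk}, the last component of the solution
to the Yule-Walker system G_k phi = r_k where
  (G_k)_{ij} = rho(|i - j|), (r_k)_i = rho(i), i,j = 1..k.
Equivalently, Durbin-Levinson gives phi_{kk} iteratively:
  phi_{11} = rho(1)
  phi_{kk} = [rho(k) - sum_{j=1..k-1} phi_{k-1,j} rho(k-j)]
            / [1 - sum_{j=1..k-1} phi_{k-1,j} rho(j)],
  phi_{k,j} = phi_{k-1,j} - phi_{kk} phi_{k-1,k-j},  j = 1..k-1.
Step k = 1:
  phi_11 = rho(1) = -0.0935.
Step k = 2:
  phi_22 = [rho(2) - phi_11 rho(1)] / [1 - phi_11 rho(1)] = [-0.6643 - (-0.0935)(-0.0935)] / [1 - (-0.0935)(-0.0935)]
         = -0.67304225 / 0.99125775 = -0.679.
Therefore phi_{22} = -0.6790.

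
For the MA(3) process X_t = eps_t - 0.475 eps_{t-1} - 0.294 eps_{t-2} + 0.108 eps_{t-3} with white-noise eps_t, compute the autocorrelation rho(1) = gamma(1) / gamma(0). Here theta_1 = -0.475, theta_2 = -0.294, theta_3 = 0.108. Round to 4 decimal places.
\rho(1) = -0.2773

For an MA(q) process with theta_0 = 1, the autocovariance is
  gamma(k) = sigma^2 * sum_{i=0..q-k} theta_i * theta_{i+k},
and rho(k) = gamma(k) / gamma(0). Sigma^2 cancels.
  numerator   = (1)*(-0.475) + (-0.475)*(-0.294) + (-0.294)*(0.108) = -0.367102.
  denominator = (1)^2 + (-0.475)^2 + (-0.294)^2 + (0.108)^2 = 1.323725.
  rho(1) = -0.367102 / 1.323725 = -0.2773.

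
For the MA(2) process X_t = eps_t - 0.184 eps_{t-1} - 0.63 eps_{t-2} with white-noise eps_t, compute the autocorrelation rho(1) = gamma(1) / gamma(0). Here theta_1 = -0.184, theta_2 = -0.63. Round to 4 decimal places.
\rho(1) = -0.0476

For an MA(q) process with theta_0 = 1, the autocovariance is
  gamma(k) = sigma^2 * sum_{i=0..q-k} theta_i * theta_{i+k},
and rho(k) = gamma(k) / gamma(0). Sigma^2 cancels.
  numerator   = (1)*(-0.184) + (-0.184)*(-0.63) = -0.06808.
  denominator = (1)^2 + (-0.184)^2 + (-0.63)^2 = 1.430756.
  rho(1) = -0.06808 / 1.430756 = -0.0476.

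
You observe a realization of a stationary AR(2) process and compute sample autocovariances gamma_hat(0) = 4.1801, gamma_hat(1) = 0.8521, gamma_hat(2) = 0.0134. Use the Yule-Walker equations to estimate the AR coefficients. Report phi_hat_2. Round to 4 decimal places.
\hat\phi_{2} = -0.0400

The Yule-Walker equations for an AR(p) process read, in matrix form,
  Gamma_p phi = r_p,   with   (Gamma_p)_{ij} = gamma(|i - j|),
                       (r_p)_i = gamma(i),   i,j = 1..p.
Substitute the sample gammas (Toeplitz matrix and right-hand side of size 2):
  Gamma_p = [[4.1801, 0.8521], [0.8521, 4.1801]]
  r_p     = [0.8521, 0.0134]
Written out:
  4.1801 phi_1 + 0.8521 phi_2 = 0.8521
  0.8521 phi_1 + 4.1801 phi_2 = 0.0134
Solve by Cramer's rule:
  det = gamma(0)^2 - gamma(1)^2 = (4.1801)^2 - (0.8521)^2 = 17.47323601 - 0.72607441 = 16.7471616
  phi_hat_1 = [gamma(1) gamma(0) - gamma(1) gamma(2)] / det = [(0.8521)(4.1801) - (0.8521)(0.0134)] / 16.7471616 = 3.55044507 / 16.7471616 = 0.212
  phi_hat_2 = [gamma(0) gamma(2) - gamma(1)^2] / det = [(4.1801)(0.0134) - (0.8521)^2] / 16.7471616 = -0.67006107 / 16.7471616 = -0.04
So phi_hat = [0.2120, -0.0400].
Therefore phi_hat_2 = -0.0400.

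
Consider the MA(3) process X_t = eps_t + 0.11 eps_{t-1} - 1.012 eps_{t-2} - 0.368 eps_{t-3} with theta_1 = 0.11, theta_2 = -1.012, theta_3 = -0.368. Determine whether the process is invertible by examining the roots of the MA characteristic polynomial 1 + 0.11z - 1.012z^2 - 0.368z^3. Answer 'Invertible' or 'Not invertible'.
\text{Not invertible}

The MA(q) characteristic polynomial is P(z) = 1 + 0.11z - 1.012z^2 - 0.368z^3.
Invertibility requires all roots to lie outside the unit circle, i.e. |z| > 1 for every root.
Degree 3: look for a simple real root z0 first, then factor out (1 - z/z0) and solve the remaining quadratic.
Testing z0 = -1.25: P(-1.25) = 1 + (0.11)(-1.25) + (-1.012)(-1.25)^2 + (-0.368)(-1.25)^3
  = 1 + (-0.1375) + (-1.58125) + (0.71875) = 0.  So z_0 = -1.25 is a root, |z_0| = 1.25.
Divide out the factor (1 + 0.8 z) = (1 - z/z0) (since 1/z0 = -0.8):
  P(z) = (1 + 0.8 z)(1 + (-0.69) z + (-0.46) z^2)
  [check: z-coef -0.69 - (-0.8) = 0.11; z^2-coef -0.46 - (-0.8)(-0.69) = -1.012; z^3-coef -(-0.8)(-0.46) = -0.368.]
Remaining roots from the quadratic factor 1 + (-0.69) z + (-0.46) z^2:
  Set 1 + (-0.69) z + (-0.46) z^2 = 0, i.e. a z^2 + b z + c = 0 with a = -0.46, b = -0.69, c = 1.
  Discriminant D = b^2 - 4ac = (-0.69)^2 - 4*(-0.46)*1 = 0.4761 - (-1.84) = 2.3161.
  D >= 0, so the roots are real: z = (-b +/- sqrt(D)) / (2a) = (0.69 +/- 1.521874) / (-0.92).
    z_1 = (0.69 + 1.521874) / (-0.92) = -2.4042,   |z_1| = 2.4042.
    z_2 = (0.69 - 1.521874) / (-0.92) = 0.9042,   |z_2| = 0.9042.
Moduli of all roots: 1.2500, 2.4042, 0.9042.
All moduli strictly greater than 1? No.
Verdict: Not invertible.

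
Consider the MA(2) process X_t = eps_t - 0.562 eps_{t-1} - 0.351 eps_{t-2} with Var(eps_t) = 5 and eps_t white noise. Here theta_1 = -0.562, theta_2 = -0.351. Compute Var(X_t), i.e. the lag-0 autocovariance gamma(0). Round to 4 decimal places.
\gamma(0) = 7.1952

For an MA(q) process X_t = eps_t + sum_i theta_i eps_{t-i} with
Var(eps_t) = sigma^2, the variance is
  gamma(0) = sigma^2 * (1 + sum_i theta_i^2).
  sum_i theta_i^2 = (-0.562)^2 + (-0.351)^2 = 0.315844 + 0.123201 = 0.439045.
  gamma(0) = 5 * (1 + 0.439045) = 5 * 1.439045 = 7.195225, which rounds to 7.1952.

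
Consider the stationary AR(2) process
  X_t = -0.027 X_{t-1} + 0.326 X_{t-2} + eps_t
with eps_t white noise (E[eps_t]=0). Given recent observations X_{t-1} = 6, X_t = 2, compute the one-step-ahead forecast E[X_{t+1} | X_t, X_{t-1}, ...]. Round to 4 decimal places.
E[X_{t+1} \mid \mathcal F_t] = 1.9020

For an AR(p) model X_t = c + sum_i phi_i X_{t-i} + eps_t, the
one-step-ahead conditional mean is
  E[X_{t+1} | X_t, ...] = c + sum_i phi_i X_{t+1-i}.
Substitute known values:
  E[X_{t+1} | ...] = (-0.027) * (2) + (0.326) * (6)
                   = 1.9020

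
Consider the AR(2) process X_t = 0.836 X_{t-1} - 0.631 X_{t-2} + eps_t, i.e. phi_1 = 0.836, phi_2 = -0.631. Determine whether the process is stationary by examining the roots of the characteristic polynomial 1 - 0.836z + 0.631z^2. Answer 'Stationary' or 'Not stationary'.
\text{Stationary}

The AR(p) characteristic polynomial is P(z) = 1 - 0.836z + 0.631z^2.
Stationarity requires all roots to lie outside the unit circle, i.e. |z| > 1 for every root.
Set 1 + (-0.836) z + (0.631) z^2 = 0, i.e. a z^2 + b z + c = 0 with a = 0.631, b = -0.836, c = 1.
Discriminant D = b^2 - 4ac = (-0.836)^2 - 4*(0.631)*1 = 0.698896 - (2.524) = -1.825104.
D < 0, so the roots are the complex-conjugate pair z = (-b +/- i sqrt(-D)) / (2a) = 0.6624 +/- 1.0705i.
For a conjugate pair |z|^2 = z * conj(z) = (product of roots) = c/a = 1/(0.631) = 1.584786, so |z| = sqrt(1.584786) = 1.2589 for both roots.
Moduli of all roots: 1.2589, 1.2589.
All moduli strictly greater than 1? Yes.
Verdict: Stationary.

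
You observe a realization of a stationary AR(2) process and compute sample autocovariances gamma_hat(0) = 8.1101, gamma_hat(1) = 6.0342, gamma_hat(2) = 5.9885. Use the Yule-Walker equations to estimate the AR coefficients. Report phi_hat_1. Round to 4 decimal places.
\hat\phi_{1} = 0.4360

The Yule-Walker equations for an AR(p) process read, in matrix form,
  Gamma_p phi = r_p,   with   (Gamma_p)_{ij} = gamma(|i - j|),
                       (r_p)_i = gamma(i),   i,j = 1..p.
Substitute the sample gammas (Toeplitz matrix and right-hand side of size 2):
  Gamma_p = [[8.1101, 6.0342], [6.0342, 8.1101]]
  r_p     = [6.0342, 5.9885]
Written out:
  8.1101 phi_1 + 6.0342 phi_2 = 6.0342
  6.0342 phi_1 + 8.1101 phi_2 = 5.9885
Solve by Cramer's rule:
  det = gamma(0)^2 - gamma(1)^2 = (8.1101)^2 - (6.0342)^2 = 65.77372201 - 36.41156964 = 29.36215237
  phi_hat_1 = [gamma(1) gamma(0) - gamma(1) gamma(2)] / det = [(6.0342)(8.1101) - (6.0342)(5.9885)] / 29.36215237 = 12.80215872 / 29.36215237 = 0.436
  phi_hat_2 = [gamma(0) gamma(2) - gamma(1)^2] / det = [(8.1101)(5.9885) - (6.0342)^2] / 29.36215237 = 12.15576421 / 29.36215237 = 0.414
So phi_hat = [0.4360, 0.4140].
Therefore phi_hat_1 = 0.4360.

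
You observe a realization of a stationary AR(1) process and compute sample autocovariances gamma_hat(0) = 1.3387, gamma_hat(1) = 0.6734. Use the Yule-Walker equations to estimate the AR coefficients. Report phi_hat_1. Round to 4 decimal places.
\hat\phi_{1} = 0.5030

The Yule-Walker equations for an AR(p) process read, in matrix form,
  Gamma_p phi = r_p,   with   (Gamma_p)_{ij} = gamma(|i - j|),
                       (r_p)_i = gamma(i),   i,j = 1..p.
Substitute the sample gammas (Toeplitz matrix and right-hand side of size 1):
  Gamma_p = [[1.3387]]
  r_p     = [0.6734]
With p = 1 this is the single equation gamma(0) phi_1 = gamma(1):
  phi_hat_1 = gamma(1) / gamma(0) = 0.6734 / 1.3387 = 0.5030.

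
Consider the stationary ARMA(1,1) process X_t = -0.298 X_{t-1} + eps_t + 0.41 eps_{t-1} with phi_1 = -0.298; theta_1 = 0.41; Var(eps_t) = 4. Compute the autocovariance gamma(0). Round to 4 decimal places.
\gamma(0) = 4.0551

Multiply the model equation by X_{t-k} and take expectations. With theta_0 = psi_0 = 1 and psi_j the MA(infinity) weights, this gives
  gamma(k) - sum_i phi_i gamma(k-i) = c_k,
  c_k = sigma^2 * sum_{j=k..q} theta_j psi_{j-k}   (c_k = 0 for k > q),
using gamma(-m) = gamma(m).
psi-weights needed (psi_j = theta_j + sum_i phi_i psi_{j-i}):
  psi_1 = theta_1 + phi_1 = 0.41 + (-0.298) = 0.112
Right-hand sides:
  c_0 = sigma^2 (1 + theta_1 psi_1) = 4 * (1 + (0.41)(0.112)) = 4 * 1.04592 = 4.18368
  c_1 = sigma^2 theta_1 = 4 * (0.41) = 1.64
  c_2 = 0
Equations for k = 0 and k = 1 (AR order 1):
  gamma(0) = phi_1 gamma(1) + c_0
  gamma(1) = phi_1 gamma(0) + c_1
Substituting the second into the first: gamma(0) (1 - phi_1^2) = c_0 + phi_1 c_1, so
  gamma(0) = (c_0 + phi_1 c_1) / (1 - phi_1^2) = (4.18368 + (-0.298)(1.64)) / (1 - (-0.298)^2) = 3.69496 / 0.911196 = 4.055066.
Therefore gamma(0) = 4.0551 (to 4 decimal places).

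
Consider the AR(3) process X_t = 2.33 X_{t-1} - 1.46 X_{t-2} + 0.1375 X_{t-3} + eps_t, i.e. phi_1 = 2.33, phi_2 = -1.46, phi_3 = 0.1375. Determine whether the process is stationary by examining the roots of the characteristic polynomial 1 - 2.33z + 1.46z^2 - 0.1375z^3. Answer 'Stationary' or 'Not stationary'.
\text{Not stationary}

The AR(p) characteristic polynomial is P(z) = 1 - 2.33z + 1.46z^2 - 0.1375z^3.
Stationarity requires all roots to lie outside the unit circle, i.e. |z| > 1 for every root.
Degree 3: look for a simple real root z0 first, then factor out (1 - z/z0) and solve the remaining quadratic.
Testing z0 = 0.8: P(0.8) = 1 + (-2.33)(0.8) + (1.46)(0.8)^2 + (-0.1375)(0.8)^3
  = 1 + (-1.864) + (0.9344) + (-0.0704) = 0.  So z_0 = 0.8 is a root, |z_0| = 0.8.
Divide out the factor (1 - 1.25 z) = (1 - z/z0) (since 1/z0 = 1.25):
  P(z) = (1 - 1.25 z)(1 + (-1.08) z + (0.11) z^2)
  [check: z-coef -1.08 - (1.25) = -2.33; z^2-coef 0.11 - (1.25)(-1.08) = 1.46; z^3-coef -(1.25)(0.11) = -0.1375.]
Remaining roots from the quadratic factor 1 + (-1.08) z + (0.11) z^2:
  Set 1 + (-1.08) z + (0.11) z^2 = 0, i.e. a z^2 + b z + c = 0 with a = 0.11, b = -1.08, c = 1.
  Discriminant D = b^2 - 4ac = (-1.08)^2 - 4*(0.11)*1 = 1.1664 - (0.44) = 0.7264.
  D >= 0, so the roots are real: z = (-b +/- sqrt(D)) / (2a) = (1.08 +/- 0.852291) / (0.22).
    z_1 = (1.08 + 0.852291) / (0.22) = 8.7831,   |z_1| = 8.7831.
    z_2 = (1.08 - 0.852291) / (0.22) = 1.035,   |z_2| = 1.035.
Moduli of all roots: 0.8000, 8.7831, 1.0350.
All moduli strictly greater than 1? No.
Verdict: Not stationary.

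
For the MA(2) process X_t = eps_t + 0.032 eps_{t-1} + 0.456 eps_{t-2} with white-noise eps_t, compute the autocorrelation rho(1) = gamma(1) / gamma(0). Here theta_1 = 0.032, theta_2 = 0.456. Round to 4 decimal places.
\rho(1) = 0.0385

For an MA(q) process with theta_0 = 1, the autocovariance is
  gamma(k) = sigma^2 * sum_{i=0..q-k} theta_i * theta_{i+k},
and rho(k) = gamma(k) / gamma(0). Sigma^2 cancels.
  numerator   = (1)*(0.032) + (0.032)*(0.456) = 0.046592.
  denominator = (1)^2 + (0.032)^2 + (0.456)^2 = 1.20896.
  rho(1) = 0.046592 / 1.20896 = 0.0385.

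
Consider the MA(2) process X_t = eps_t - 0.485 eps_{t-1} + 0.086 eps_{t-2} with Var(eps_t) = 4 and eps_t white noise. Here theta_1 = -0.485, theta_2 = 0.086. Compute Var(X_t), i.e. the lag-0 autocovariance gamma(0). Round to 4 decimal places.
\gamma(0) = 4.9705

For an MA(q) process X_t = eps_t + sum_i theta_i eps_{t-i} with
Var(eps_t) = sigma^2, the variance is
  gamma(0) = sigma^2 * (1 + sum_i theta_i^2).
  sum_i theta_i^2 = (-0.485)^2 + (0.086)^2 = 0.235225 + 0.007396 = 0.242621.
  gamma(0) = 4 * (1 + 0.242621) = 4 * 1.242621 = 4.970484, which rounds to 4.9705.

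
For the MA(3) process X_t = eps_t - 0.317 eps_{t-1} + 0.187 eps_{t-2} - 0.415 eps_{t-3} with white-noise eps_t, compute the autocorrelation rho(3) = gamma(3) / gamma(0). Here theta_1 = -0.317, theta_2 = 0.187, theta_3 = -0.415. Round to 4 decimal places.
\rho(3) = -0.3174

For an MA(q) process with theta_0 = 1, the autocovariance is
  gamma(k) = sigma^2 * sum_{i=0..q-k} theta_i * theta_{i+k},
and rho(k) = gamma(k) / gamma(0). Sigma^2 cancels.
  numerator   = (1)*(-0.415) = -0.415.
  denominator = (1)^2 + (-0.317)^2 + (0.187)^2 + (-0.415)^2 = 1.307683.
  rho(3) = -0.415 / 1.307683 = -0.3174.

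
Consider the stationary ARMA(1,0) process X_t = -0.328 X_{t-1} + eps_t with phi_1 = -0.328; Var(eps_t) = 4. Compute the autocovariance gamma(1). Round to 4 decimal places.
\gamma(1) = -1.4702

Multiply the model equation by X_{t-k} and take expectations. With theta_0 = psi_0 = 1 and psi_j the MA(infinity) weights, this gives
  gamma(k) - sum_i phi_i gamma(k-i) = c_k,
  c_k = sigma^2 * sum_{j=k..q} theta_j psi_{j-k}   (c_k = 0 for k > q),
using gamma(-m) = gamma(m).
Pure AR (q = 0): c_0 = sigma^2 = 4, c_k = 0 for k >= 1.
Equations for k = 0 and k = 1 (AR order 1):
  gamma(0) = phi_1 gamma(1) + c_0
  gamma(1) = phi_1 gamma(0) + c_1
Substituting the second into the first: gamma(0) (1 - phi_1^2) = c_0 + phi_1 c_1, so
  gamma(0) = c_0 / (1 - phi_1^2) = 4 / (1 - (-0.328)^2) = 4 / 0.892416 = 4.482215.
  gamma(1) = phi_1 gamma(0) = (-0.328)(4.482215) = -1.470166.
Therefore gamma(1) = -1.4702 (to 4 decimal places).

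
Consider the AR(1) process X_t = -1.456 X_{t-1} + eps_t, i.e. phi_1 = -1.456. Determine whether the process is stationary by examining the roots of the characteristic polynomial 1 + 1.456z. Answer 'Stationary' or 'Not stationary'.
\text{Not stationary}

The AR(p) characteristic polynomial is P(z) = 1 + 1.456z.
Stationarity requires all roots to lie outside the unit circle, i.e. |z| > 1 for every root.
This is linear in z: 1 + (1.456) z = 0  =>  z = -1/(1.456) = -0.686813,  |z| = 0.686813.
Moduli of all roots: 0.6868.
All moduli strictly greater than 1? No.
Verdict: Not stationary.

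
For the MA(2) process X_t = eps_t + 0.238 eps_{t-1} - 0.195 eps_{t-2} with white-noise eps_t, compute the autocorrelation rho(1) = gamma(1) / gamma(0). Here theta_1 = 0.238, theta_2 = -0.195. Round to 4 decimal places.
\rho(1) = 0.1750

For an MA(q) process with theta_0 = 1, the autocovariance is
  gamma(k) = sigma^2 * sum_{i=0..q-k} theta_i * theta_{i+k},
and rho(k) = gamma(k) / gamma(0). Sigma^2 cancels.
  numerator   = (1)*(0.238) + (0.238)*(-0.195) = 0.19159.
  denominator = (1)^2 + (0.238)^2 + (-0.195)^2 = 1.094669.
  rho(1) = 0.19159 / 1.094669 = 0.1750.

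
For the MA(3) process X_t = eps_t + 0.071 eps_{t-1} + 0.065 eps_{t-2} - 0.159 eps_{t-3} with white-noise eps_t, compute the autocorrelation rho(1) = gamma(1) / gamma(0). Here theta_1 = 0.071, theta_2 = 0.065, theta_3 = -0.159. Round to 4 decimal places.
\rho(1) = 0.0631

For an MA(q) process with theta_0 = 1, the autocovariance is
  gamma(k) = sigma^2 * sum_{i=0..q-k} theta_i * theta_{i+k},
and rho(k) = gamma(k) / gamma(0). Sigma^2 cancels.
  numerator   = (1)*(0.071) + (0.071)*(0.065) + (0.065)*(-0.159) = 0.06528.
  denominator = (1)^2 + (0.071)^2 + (0.065)^2 + (-0.159)^2 = 1.034547.
  rho(1) = 0.06528 / 1.034547 = 0.0631.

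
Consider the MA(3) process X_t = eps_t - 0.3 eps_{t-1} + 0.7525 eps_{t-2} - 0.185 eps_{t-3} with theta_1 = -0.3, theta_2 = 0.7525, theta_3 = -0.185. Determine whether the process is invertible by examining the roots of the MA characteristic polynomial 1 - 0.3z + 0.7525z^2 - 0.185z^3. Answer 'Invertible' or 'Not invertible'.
\text{Invertible}

The MA(q) characteristic polynomial is P(z) = 1 - 0.3z + 0.7525z^2 - 0.185z^3.
Invertibility requires all roots to lie outside the unit circle, i.e. |z| > 1 for every root.
Degree 3: look for a simple real root z0 first, then factor out (1 - z/z0) and solve the remaining quadratic.
Testing z0 = 4: P(4) = 1 + (-0.3)(4) + (0.7525)(4)^2 + (-0.185)(4)^3
  = 1 + (-1.2) + (12.04) + (-11.84) = 0.  So z_0 = 4 is a root, |z_0| = 4.
Divide out the factor (1 - 0.25 z) = (1 - z/z0) (since 1/z0 = 0.25):
  P(z) = (1 - 0.25 z)(1 + (-0.05) z + (0.74) z^2)
  [check: z-coef -0.05 - (0.25) = -0.3; z^2-coef 0.74 - (0.25)(-0.05) = 0.7525; z^3-coef -(0.25)(0.74) = -0.185.]
Remaining roots from the quadratic factor 1 + (-0.05) z + (0.74) z^2:
  Set 1 + (-0.05) z + (0.74) z^2 = 0, i.e. a z^2 + b z + c = 0 with a = 0.74, b = -0.05, c = 1.
  Discriminant D = b^2 - 4ac = (-0.05)^2 - 4*(0.74)*1 = 0.0025 - (2.96) = -2.9575.
  D < 0, so the roots are the complex-conjugate pair z = (-b +/- i sqrt(-D)) / (2a) = 0.0338 +/- 1.162i.
  For a conjugate pair |z|^2 = z * conj(z) = (product of roots) = c/a = 1/(0.74) = 1.351351, so |z| = sqrt(1.351351) = 1.1625 for both roots.
Moduli of all roots: 4.0000, 1.1625, 1.1625.
All moduli strictly greater than 1? Yes.
Verdict: Invertible.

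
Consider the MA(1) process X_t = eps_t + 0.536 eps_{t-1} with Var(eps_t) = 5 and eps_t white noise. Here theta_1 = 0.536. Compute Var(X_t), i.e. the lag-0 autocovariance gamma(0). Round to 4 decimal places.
\gamma(0) = 6.4365

For an MA(q) process X_t = eps_t + sum_i theta_i eps_{t-i} with
Var(eps_t) = sigma^2, the variance is
  gamma(0) = sigma^2 * (1 + sum_i theta_i^2).
  sum_i theta_i^2 = (0.536)^2 = 0.287296.
  gamma(0) = 5 * (1 + 0.287296) = 5 * 1.287296 = 6.43648, which rounds to 6.4365.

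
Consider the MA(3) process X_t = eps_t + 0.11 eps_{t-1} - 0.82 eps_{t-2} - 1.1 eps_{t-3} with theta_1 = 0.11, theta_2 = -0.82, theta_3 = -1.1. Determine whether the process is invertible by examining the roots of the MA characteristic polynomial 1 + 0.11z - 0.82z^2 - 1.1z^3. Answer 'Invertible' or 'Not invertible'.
\text{Not invertible}

The MA(q) characteristic polynomial is P(z) = 1 + 0.11z - 0.82z^2 - 1.1z^3.
Invertibility requires all roots to lie outside the unit circle, i.e. |z| > 1 for every root.
Degree 3: look for a simple real root z0 first, then factor out (1 - z/z0) and solve the remaining quadratic.
Testing z0 = 0.8: P(0.8) = 1 + (0.11)(0.8) + (-0.82)(0.8)^2 + (-1.1)(0.8)^3
  = 1 + (0.088) + (-0.5248) + (-0.5632) = 0.  So z_0 = 0.8 is a root, |z_0| = 0.8.
Divide out the factor (1 - 1.25 z) = (1 - z/z0) (since 1/z0 = 1.25):
  P(z) = (1 - 1.25 z)(1 + (1.36) z + (0.88) z^2)
  [check: z-coef 1.36 - (1.25) = 0.11; z^2-coef 0.88 - (1.25)(1.36) = -0.82; z^3-coef -(1.25)(0.88) = -1.1.]
Remaining roots from the quadratic factor 1 + (1.36) z + (0.88) z^2:
  Set 1 + (1.36) z + (0.88) z^2 = 0, i.e. a z^2 + b z + c = 0 with a = 0.88, b = 1.36, c = 1.
  Discriminant D = b^2 - 4ac = (1.36)^2 - 4*(0.88)*1 = 1.8496 - (3.52) = -1.6704.
  D < 0, so the roots are the complex-conjugate pair z = (-b +/- i sqrt(-D)) / (2a) = -0.7727 +/- 0.7343i.
  For a conjugate pair |z|^2 = z * conj(z) = (product of roots) = c/a = 1/(0.88) = 1.136364, so |z| = sqrt(1.136364) = 1.066 for both roots.
Moduli of all roots: 0.8000, 1.0660, 1.0660.
All moduli strictly greater than 1? No.
Verdict: Not invertible.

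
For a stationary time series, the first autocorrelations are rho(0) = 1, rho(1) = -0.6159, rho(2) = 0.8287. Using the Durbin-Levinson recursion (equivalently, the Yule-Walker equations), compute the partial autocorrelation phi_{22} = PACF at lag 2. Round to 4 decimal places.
\phi_{22} = 0.7240

The PACF at lag k is phi_{kk}, the last component of the solution
to the Yule-Walker system G_k phi = r_k where
  (G_k)_{ij} = rho(|i - j|), (r_k)_i = rho(i), i,j = 1..k.
Equivalently, Durbin-Levinson gives phi_{kk} iteratively:
  phi_{11} = rho(1)
  phi_{kk} = [rho(k) - sum_{j=1..k-1} phi_{k-1,j} rho(k-j)]
            / [1 - sum_{j=1..k-1} phi_{k-1,j} rho(j)],
  phi_{k,j} = phi_{k-1,j} - phi_{kk} phi_{k-1,k-j},  j = 1..k-1.
Step k = 1:
  phi_11 = rho(1) = -0.6159.
Step k = 2:
  phi_22 = [rho(2) - phi_11 rho(1)] / [1 - phi_11 rho(1)] = [0.8287 - (-0.6159)(-0.6159)] / [1 - (-0.6159)(-0.6159)]
         = 0.44936719 / 0.62066719 = 0.724.
Therefore phi_{22} = 0.7240.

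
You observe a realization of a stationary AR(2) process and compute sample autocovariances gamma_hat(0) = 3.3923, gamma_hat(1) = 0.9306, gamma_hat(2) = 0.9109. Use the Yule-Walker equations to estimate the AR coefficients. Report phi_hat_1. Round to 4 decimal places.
\hat\phi_{1} = 0.2170

The Yule-Walker equations for an AR(p) process read, in matrix form,
  Gamma_p phi = r_p,   with   (Gamma_p)_{ij} = gamma(|i - j|),
                       (r_p)_i = gamma(i),   i,j = 1..p.
Substitute the sample gammas (Toeplitz matrix and right-hand side of size 2):
  Gamma_p = [[3.3923, 0.9306], [0.9306, 3.3923]]
  r_p     = [0.9306, 0.9109]
Written out:
  3.3923 phi_1 + 0.9306 phi_2 = 0.9306
  0.9306 phi_1 + 3.3923 phi_2 = 0.9109
Solve by Cramer's rule:
  det = gamma(0)^2 - gamma(1)^2 = (3.3923)^2 - (0.9306)^2 = 11.50769929 - 0.86601636 = 10.64168293
  phi_hat_1 = [gamma(1) gamma(0) - gamma(1) gamma(2)] / det = [(0.9306)(3.3923) - (0.9306)(0.9109)] / 10.64168293 = 2.30919084 / 10.64168293 = 0.217
  phi_hat_2 = [gamma(0) gamma(2) - gamma(1)^2] / det = [(3.3923)(0.9109) - (0.9306)^2] / 10.64168293 = 2.22402971 / 10.64168293 = 0.209
So phi_hat = [0.2170, 0.2090].
Therefore phi_hat_1 = 0.2170.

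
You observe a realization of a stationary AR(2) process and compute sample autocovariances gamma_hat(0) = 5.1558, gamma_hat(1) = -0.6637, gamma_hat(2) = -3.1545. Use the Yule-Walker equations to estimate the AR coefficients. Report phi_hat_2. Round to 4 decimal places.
\hat\phi_{2} = -0.6390

The Yule-Walker equations for an AR(p) process read, in matrix form,
  Gamma_p phi = r_p,   with   (Gamma_p)_{ij} = gamma(|i - j|),
                       (r_p)_i = gamma(i),   i,j = 1..p.
Substitute the sample gammas (Toeplitz matrix and right-hand side of size 2):
  Gamma_p = [[5.1558, -0.6637], [-0.6637, 5.1558]]
  r_p     = [-0.6637, -3.1545]
Written out:
  5.1558 phi_1 - 0.6637 phi_2 = -0.6637
  -0.6637 phi_1 + 5.1558 phi_2 = -3.1545
Solve by Cramer's rule:
  det = gamma(0)^2 - gamma(1)^2 = (5.1558)^2 - (-0.6637)^2 = 26.58227364 - 0.44049769 = 26.14177595
  phi_hat_1 = [gamma(1) gamma(0) - gamma(1) gamma(2)] / det = [(-0.6637)(5.1558) - (-0.6637)(-3.1545)] / 26.14177595 = -5.51554611 / 26.14177595 = -0.211
  phi_hat_2 = [gamma(0) gamma(2) - gamma(1)^2] / det = [(5.1558)(-3.1545) - (-0.6637)^2] / 26.14177595 = -16.70446879 / 26.14177595 = -0.639
So phi_hat = [-0.2110, -0.6390].
Therefore phi_hat_2 = -0.6390.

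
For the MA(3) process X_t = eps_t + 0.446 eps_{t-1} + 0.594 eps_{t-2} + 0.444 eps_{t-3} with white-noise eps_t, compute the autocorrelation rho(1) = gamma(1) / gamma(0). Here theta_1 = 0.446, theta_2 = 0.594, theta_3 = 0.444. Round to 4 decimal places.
\rho(1) = 0.5573

For an MA(q) process with theta_0 = 1, the autocovariance is
  gamma(k) = sigma^2 * sum_{i=0..q-k} theta_i * theta_{i+k},
and rho(k) = gamma(k) / gamma(0). Sigma^2 cancels.
  numerator   = (1)*(0.446) + (0.446)*(0.594) + (0.594)*(0.444) = 0.97466.
  denominator = (1)^2 + (0.446)^2 + (0.594)^2 + (0.444)^2 = 1.748888.
  rho(1) = 0.97466 / 1.748888 = 0.5573.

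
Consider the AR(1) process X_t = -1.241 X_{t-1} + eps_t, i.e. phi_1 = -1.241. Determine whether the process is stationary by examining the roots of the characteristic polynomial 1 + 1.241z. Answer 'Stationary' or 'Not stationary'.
\text{Not stationary}

The AR(p) characteristic polynomial is P(z) = 1 + 1.241z.
Stationarity requires all roots to lie outside the unit circle, i.e. |z| > 1 for every root.
This is linear in z: 1 + (1.241) z = 0  =>  z = -1/(1.241) = -0.805802,  |z| = 0.805802.
Moduli of all roots: 0.8058.
All moduli strictly greater than 1? No.
Verdict: Not stationary.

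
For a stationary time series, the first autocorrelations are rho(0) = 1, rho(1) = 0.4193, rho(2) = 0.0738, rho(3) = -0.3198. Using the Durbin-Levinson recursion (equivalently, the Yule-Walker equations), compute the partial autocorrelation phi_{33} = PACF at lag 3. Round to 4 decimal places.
\phi_{33} = -0.3730

The PACF at lag k is phi_{kk}, the last component of the solution
to the Yule-Walker system G_k phi = r_k where
  (G_k)_{ij} = rho(|i - j|), (r_k)_i = rho(i), i,j = 1..k.
Equivalently, Durbin-Levinson gives phi_{kk} iteratively:
  phi_{11} = rho(1)
  phi_{kk} = [rho(k) - sum_{j=1..k-1} phi_{k-1,j} rho(k-j)]
            / [1 - sum_{j=1..k-1} phi_{k-1,j} rho(j)],
  phi_{k,j} = phi_{k-1,j} - phi_{kk} phi_{k-1,k-j},  j = 1..k-1.
Step k = 1:
  phi_11 = rho(1) = 0.4193.
Step k = 2:
  phi_22 = [rho(2) - phi_11 rho(1)] / [1 - phi_11 rho(1)] = [0.0738 - (0.4193)(0.4193)] / [1 - (0.4193)(0.4193)]
         = -0.10201249 / 0.82418751 = -0.123773.
  Update: phi_21 = phi_11 - phi_22 phi_11 = 0.4193 - (-0.123773)(0.4193) = 0.471198.
Step k = 3:
  phi_33 = [rho(3) - phi_21 rho(2) - phi_22 rho(1)] / [1 - phi_21 rho(1) - phi_22 rho(2)]
    numerator   = -0.3198 - (0.471198)(0.0738) - (-0.123773)(0.4193) = -0.30267624
    denominator = 1 - (0.471198)(0.4193) - (-0.123773)(0.0738) = 0.81156108
  phi_33 = -0.30267624 / 0.81156108 = -0.373.
Therefore phi_{33} = -0.3730.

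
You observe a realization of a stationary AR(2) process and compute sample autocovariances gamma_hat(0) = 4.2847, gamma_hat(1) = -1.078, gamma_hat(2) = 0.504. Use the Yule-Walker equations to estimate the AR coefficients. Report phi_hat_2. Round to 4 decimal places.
\hat\phi_{2} = 0.0580

The Yule-Walker equations for an AR(p) process read, in matrix form,
  Gamma_p phi = r_p,   with   (Gamma_p)_{ij} = gamma(|i - j|),
                       (r_p)_i = gamma(i),   i,j = 1..p.
Substitute the sample gammas (Toeplitz matrix and right-hand side of size 2):
  Gamma_p = [[4.2847, -1.078], [-1.078, 4.2847]]
  r_p     = [-1.078, 0.504]
Written out:
  4.2847 phi_1 - 1.078 phi_2 = -1.078
  -1.078 phi_1 + 4.2847 phi_2 = 0.504
Solve by Cramer's rule:
  det = gamma(0)^2 - gamma(1)^2 = (4.2847)^2 - (-1.078)^2 = 18.35865409 - 1.162084 = 17.19657009
  phi_hat_1 = [gamma(1) gamma(0) - gamma(1) gamma(2)] / det = [(-1.078)(4.2847) - (-1.078)(0.504)] / 17.19657009 = -4.0755946 / 17.19657009 = -0.237
  phi_hat_2 = [gamma(0) gamma(2) - gamma(1)^2] / det = [(4.2847)(0.504) - (-1.078)^2] / 17.19657009 = 0.9974048 / 17.19657009 = 0.058
So phi_hat = [-0.2370, 0.0580].
Therefore phi_hat_2 = 0.0580.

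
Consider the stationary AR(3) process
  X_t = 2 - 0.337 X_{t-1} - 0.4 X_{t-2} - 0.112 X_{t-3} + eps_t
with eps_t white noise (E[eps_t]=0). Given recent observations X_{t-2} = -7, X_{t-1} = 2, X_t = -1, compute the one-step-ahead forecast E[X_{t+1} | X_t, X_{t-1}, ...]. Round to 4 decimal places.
E[X_{t+1} \mid \mathcal F_t] = 2.3210

For an AR(p) model X_t = c + sum_i phi_i X_{t-i} + eps_t, the
one-step-ahead conditional mean is
  E[X_{t+1} | X_t, ...] = c + sum_i phi_i X_{t+1-i}.
Substitute known values:
  E[X_{t+1} | ...] = 2 + (-0.337) * (-1) + (-0.4) * (2) + (-0.112) * (-7)
                   = 2.3210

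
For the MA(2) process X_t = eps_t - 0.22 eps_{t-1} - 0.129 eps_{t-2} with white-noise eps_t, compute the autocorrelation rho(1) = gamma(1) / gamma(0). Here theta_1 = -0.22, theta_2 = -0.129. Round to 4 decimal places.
\rho(1) = -0.1799

For an MA(q) process with theta_0 = 1, the autocovariance is
  gamma(k) = sigma^2 * sum_{i=0..q-k} theta_i * theta_{i+k},
and rho(k) = gamma(k) / gamma(0). Sigma^2 cancels.
  numerator   = (1)*(-0.22) + (-0.22)*(-0.129) = -0.19162.
  denominator = (1)^2 + (-0.22)^2 + (-0.129)^2 = 1.065041.
  rho(1) = -0.19162 / 1.065041 = -0.1799.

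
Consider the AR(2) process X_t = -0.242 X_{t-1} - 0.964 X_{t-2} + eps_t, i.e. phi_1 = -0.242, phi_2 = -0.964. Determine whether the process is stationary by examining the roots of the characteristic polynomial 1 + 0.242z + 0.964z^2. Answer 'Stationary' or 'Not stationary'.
\text{Stationary}

The AR(p) characteristic polynomial is P(z) = 1 + 0.242z + 0.964z^2.
Stationarity requires all roots to lie outside the unit circle, i.e. |z| > 1 for every root.
Set 1 + (0.242) z + (0.964) z^2 = 0, i.e. a z^2 + b z + c = 0 with a = 0.964, b = 0.242, c = 1.
Discriminant D = b^2 - 4ac = (0.242)^2 - 4*(0.964)*1 = 0.058564 - (3.856) = -3.797436.
D < 0, so the roots are the complex-conjugate pair z = (-b +/- i sqrt(-D)) / (2a) = -0.1255 +/- 1.0107i.
For a conjugate pair |z|^2 = z * conj(z) = (product of roots) = c/a = 1/(0.964) = 1.037344, so |z| = sqrt(1.037344) = 1.0185 for both roots.
Moduli of all roots: 1.0185, 1.0185.
All moduli strictly greater than 1? Yes.
Verdict: Stationary.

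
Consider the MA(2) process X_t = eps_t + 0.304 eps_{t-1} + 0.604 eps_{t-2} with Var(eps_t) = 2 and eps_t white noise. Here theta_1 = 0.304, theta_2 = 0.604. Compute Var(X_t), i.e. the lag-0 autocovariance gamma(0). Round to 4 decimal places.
\gamma(0) = 2.9145

For an MA(q) process X_t = eps_t + sum_i theta_i eps_{t-i} with
Var(eps_t) = sigma^2, the variance is
  gamma(0) = sigma^2 * (1 + sum_i theta_i^2).
  sum_i theta_i^2 = (0.304)^2 + (0.604)^2 = 0.092416 + 0.364816 = 0.457232.
  gamma(0) = 2 * (1 + 0.457232) = 2 * 1.457232 = 2.914464, which rounds to 2.9145.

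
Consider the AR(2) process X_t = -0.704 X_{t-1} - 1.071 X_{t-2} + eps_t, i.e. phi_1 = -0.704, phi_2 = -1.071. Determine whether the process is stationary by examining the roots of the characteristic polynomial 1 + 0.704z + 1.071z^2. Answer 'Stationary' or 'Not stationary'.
\text{Not stationary}

The AR(p) characteristic polynomial is P(z) = 1 + 0.704z + 1.071z^2.
Stationarity requires all roots to lie outside the unit circle, i.e. |z| > 1 for every root.
Set 1 + (0.704) z + (1.071) z^2 = 0, i.e. a z^2 + b z + c = 0 with a = 1.071, b = 0.704, c = 1.
Discriminant D = b^2 - 4ac = (0.704)^2 - 4*(1.071)*1 = 0.495616 - (4.284) = -3.788384.
D < 0, so the roots are the complex-conjugate pair z = (-b +/- i sqrt(-D)) / (2a) = -0.3287 +/- 0.9087i.
For a conjugate pair |z|^2 = z * conj(z) = (product of roots) = c/a = 1/(1.071) = 0.933707, so |z| = sqrt(0.933707) = 0.9663 for both roots.
Moduli of all roots: 0.9663, 0.9663.
All moduli strictly greater than 1? No.
Verdict: Not stationary.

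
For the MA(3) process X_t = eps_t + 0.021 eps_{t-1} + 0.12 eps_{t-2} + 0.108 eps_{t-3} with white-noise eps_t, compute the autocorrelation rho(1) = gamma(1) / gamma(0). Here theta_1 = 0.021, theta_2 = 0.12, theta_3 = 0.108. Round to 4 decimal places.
\rho(1) = 0.0355

For an MA(q) process with theta_0 = 1, the autocovariance is
  gamma(k) = sigma^2 * sum_{i=0..q-k} theta_i * theta_{i+k},
and rho(k) = gamma(k) / gamma(0). Sigma^2 cancels.
  numerator   = (1)*(0.021) + (0.021)*(0.12) + (0.12)*(0.108) = 0.03648.
  denominator = (1)^2 + (0.021)^2 + (0.12)^2 + (0.108)^2 = 1.026505.
  rho(1) = 0.03648 / 1.026505 = 0.0355.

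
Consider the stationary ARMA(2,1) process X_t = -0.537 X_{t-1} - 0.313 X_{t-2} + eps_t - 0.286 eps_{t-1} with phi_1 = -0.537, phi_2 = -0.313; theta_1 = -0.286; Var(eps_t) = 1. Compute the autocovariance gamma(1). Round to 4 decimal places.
\gamma(1) = -0.9342

Multiply the model equation by X_{t-k} and take expectations. With theta_0 = psi_0 = 1 and psi_j the MA(infinity) weights, this gives
  gamma(k) - sum_i phi_i gamma(k-i) = c_k,
  c_k = sigma^2 * sum_{j=k..q} theta_j psi_{j-k}   (c_k = 0 for k > q),
using gamma(-m) = gamma(m).
psi-weights needed (psi_j = theta_j + sum_i phi_i psi_{j-i}):
  psi_1 = theta_1 + phi_1 = -0.286 + (-0.537) = -0.823
Right-hand sides:
  c_0 = sigma^2 (1 + theta_1 psi_1) = 1 * (1 + (-0.286)(-0.823)) = 1 * 1.235378 = 1.235378
  c_1 = sigma^2 theta_1 = 1 * (-0.286) = -0.286
  c_2 = 0
Equations for k = 0, 1, 2 (AR order 2, c_2 = 0):
  (E0) gamma(0) = phi_1 gamma(1) + phi_2 gamma(2) + c_0
  (E1) gamma(1) = phi_1 gamma(0) + phi_2 gamma(1) + c_1
  (E2) gamma(2) = phi_1 gamma(1) + phi_2 gamma(0)
From (E1): gamma(1) = A gamma(0) + B with
  A = phi_1 / (1 - phi_2) = -0.537 / 1.313 = -0.408987,   B = c_1 / (1 - phi_2) = -0.286 / 1.313 = -0.217822.
Insert (E2) into (E0): gamma(0) (1 - phi_2^2) = phi_1 (1 + phi_2) gamma(1) + c_0.
  phi_1 (1 + phi_2) = (-0.537)(0.687) = -0.368919,   1 - phi_2^2 = 0.902031.
Replace gamma(1) by A gamma(0) + B and collect gamma(0):
  gamma(0) [0.902031 - (-0.368919)(-0.408987)] = (-0.368919)(-0.217822) + 1.235378
  gamma(0) * 0.751148 = 1.315737
  gamma(0) = 1.315737 / 0.751148 = 1.751635.
  gamma(1) = A gamma(0) + B = (-0.408987)(1.751635) + (-0.217822) = -0.934218.
Therefore gamma(1) = -0.9342 (to 4 decimal places).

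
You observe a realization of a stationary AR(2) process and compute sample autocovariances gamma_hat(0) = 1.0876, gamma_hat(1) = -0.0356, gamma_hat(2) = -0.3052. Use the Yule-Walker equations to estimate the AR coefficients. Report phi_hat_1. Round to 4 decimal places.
\hat\phi_{1} = -0.0420

The Yule-Walker equations for an AR(p) process read, in matrix form,
  Gamma_p phi = r_p,   with   (Gamma_p)_{ij} = gamma(|i - j|),
                       (r_p)_i = gamma(i),   i,j = 1..p.
Substitute the sample gammas (Toeplitz matrix and right-hand side of size 2):
  Gamma_p = [[1.0876, -0.0356], [-0.0356, 1.0876]]
  r_p     = [-0.0356, -0.3052]
Written out:
  1.0876 phi_1 - 0.0356 phi_2 = -0.0356
  -0.0356 phi_1 + 1.0876 phi_2 = -0.3052
Solve by Cramer's rule:
  det = gamma(0)^2 - gamma(1)^2 = (1.0876)^2 - (-0.0356)^2 = 1.18287376 - 0.00126736 = 1.1816064
  phi_hat_1 = [gamma(1) gamma(0) - gamma(1) gamma(2)] / det = [(-0.0356)(1.0876) - (-0.0356)(-0.3052)] / 1.1816064 = -0.04958368 / 1.1816064 = -0.042
  phi_hat_2 = [gamma(0) gamma(2) - gamma(1)^2] / det = [(1.0876)(-0.3052) - (-0.0356)^2] / 1.1816064 = -0.33320288 / 1.1816064 = -0.282
So phi_hat = [-0.0420, -0.2820].
Therefore phi_hat_1 = -0.0420.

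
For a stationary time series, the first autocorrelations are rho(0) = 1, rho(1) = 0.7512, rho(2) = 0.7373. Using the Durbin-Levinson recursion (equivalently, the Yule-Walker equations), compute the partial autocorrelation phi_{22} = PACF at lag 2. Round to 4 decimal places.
\phi_{22} = 0.3971

The PACF at lag k is phi_{kk}, the last component of the solution
to the Yule-Walker system G_k phi = r_k where
  (G_k)_{ij} = rho(|i - j|), (r_k)_i = rho(i), i,j = 1..k.
Equivalently, Durbin-Levinson gives phi_{kk} iteratively:
  phi_{11} = rho(1)
  phi_{kk} = [rho(k) - sum_{j=1..k-1} phi_{k-1,j} rho(k-j)]
            / [1 - sum_{j=1..k-1} phi_{k-1,j} rho(j)],
  phi_{k,j} = phi_{k-1,j} - phi_{kk} phi_{k-1,k-j},  j = 1..k-1.
Step k = 1:
  phi_11 = rho(1) = 0.7512.
Step k = 2:
  phi_22 = [rho(2) - phi_11 rho(1)] / [1 - phi_11 rho(1)] = [0.7373 - (0.7512)(0.7512)] / [1 - (0.7512)(0.7512)]
         = 0.17299856 / 0.43569856 = 0.3971.
Therefore phi_{22} = 0.3971.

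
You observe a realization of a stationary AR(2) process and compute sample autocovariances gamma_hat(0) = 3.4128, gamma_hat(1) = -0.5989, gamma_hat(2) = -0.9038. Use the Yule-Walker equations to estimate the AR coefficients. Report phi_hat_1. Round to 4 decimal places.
\hat\phi_{1} = -0.2290

The Yule-Walker equations for an AR(p) process read, in matrix form,
  Gamma_p phi = r_p,   with   (Gamma_p)_{ij} = gamma(|i - j|),
                       (r_p)_i = gamma(i),   i,j = 1..p.
Substitute the sample gammas (Toeplitz matrix and right-hand side of size 2):
  Gamma_p = [[3.4128, -0.5989], [-0.5989, 3.4128]]
  r_p     = [-0.5989, -0.9038]
Written out:
  3.4128 phi_1 - 0.5989 phi_2 = -0.5989
  -0.5989 phi_1 + 3.4128 phi_2 = -0.9038
Solve by Cramer's rule:
  det = gamma(0)^2 - gamma(1)^2 = (3.4128)^2 - (-0.5989)^2 = 11.64720384 - 0.35868121 = 11.28852263
  phi_hat_1 = [gamma(1) gamma(0) - gamma(1) gamma(2)] / det = [(-0.5989)(3.4128) - (-0.5989)(-0.9038)] / 11.28852263 = -2.58521174 / 11.28852263 = -0.229
  phi_hat_2 = [gamma(0) gamma(2) - gamma(1)^2] / det = [(3.4128)(-0.9038) - (-0.5989)^2] / 11.28852263 = -3.44316985 / 11.28852263 = -0.305
So phi_hat = [-0.2290, -0.3050].
Therefore phi_hat_1 = -0.2290.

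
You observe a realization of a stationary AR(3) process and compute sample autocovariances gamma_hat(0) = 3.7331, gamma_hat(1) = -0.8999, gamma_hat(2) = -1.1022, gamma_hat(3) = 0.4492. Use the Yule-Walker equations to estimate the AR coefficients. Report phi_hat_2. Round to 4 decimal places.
\hat\phi_{2} = -0.4030

The Yule-Walker equations for an AR(p) process read, in matrix form,
  Gamma_p phi = r_p,   with   (Gamma_p)_{ij} = gamma(|i - j|),
                       (r_p)_i = gamma(i),   i,j = 1..p.
Substitute the sample gammas (Toeplitz matrix and right-hand side of size 3):
  Gamma_p = [[3.7331, -0.8999, -1.1022], [-0.8999, 3.7331, -0.8999], [-1.1022, -0.8999, 3.7331]]
  r_p     = [-0.8999, -1.1022, 0.4492]
Written out (R1..R3):
  (R1) 3.7331 phi_1 - 0.8999 phi_2 - 1.1022 phi_3 = -0.8999
  (R2) -0.8999 phi_1 + 3.7331 phi_2 - 0.8999 phi_3 = -1.1022
  (R3) -1.1022 phi_1 - 0.8999 phi_2 + 3.7331 phi_3 = 0.4492
Gaussian elimination:
  R2 <- R2 - (-0.8999/3.7331) R1 = R2 - (-0.24106) R1:  3.51617 phi_2 - 1.165596 phi_3 = -1.31913
  R3 <- R3 - (-1.1022/3.7331) R1 = R3 - (-0.295251) R1:  -1.165596 phi_2 + 3.407675 phi_3 = 0.183504
  R3 <- R3 - (-1.165596/3.51617) R2 = R3 - (-0.331496) R2:  3.021285 phi_3 = -0.253782
Back-substitution:
  phi_hat_3 = -0.253782 / 3.021285 = -0.083998
  phi_hat_2 = (-1.31913 - (-1.165596)(-0.083998)) / 3.51617 = -0.403006
  phi_hat_1 = (-0.8999 - (-0.8999)(-0.403006) - (-1.1022)(-0.083998)) / 3.7331 = -0.363009
So phi_hat = [-0.3630, -0.4030, -0.0840].
Therefore phi_hat_2 = -0.4030.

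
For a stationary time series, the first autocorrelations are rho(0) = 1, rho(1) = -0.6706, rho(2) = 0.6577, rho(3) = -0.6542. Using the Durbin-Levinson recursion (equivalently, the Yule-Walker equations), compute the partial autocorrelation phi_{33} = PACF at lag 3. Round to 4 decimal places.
\phi_{33} = -0.2679

The PACF at lag k is phi_{kk}, the last component of the solution
to the Yule-Walker system G_k phi = r_k where
  (G_k)_{ij} = rho(|i - j|), (r_k)_i = rho(i), i,j = 1..k.
Equivalently, Durbin-Levinson gives phi_{kk} iteratively:
  phi_{11} = rho(1)
  phi_{kk} = [rho(k) - sum_{j=1..k-1} phi_{k-1,j} rho(k-j)]
            / [1 - sum_{j=1..k-1} phi_{k-1,j} rho(j)],
  phi_{k,j} = phi_{k-1,j} - phi_{kk} phi_{k-1,k-j},  j = 1..k-1.
Step k = 1:
  phi_11 = rho(1) = -0.6706.
Step k = 2:
  phi_22 = [rho(2) - phi_11 rho(1)] / [1 - phi_11 rho(1)] = [0.6577 - (-0.6706)(-0.6706)] / [1 - (-0.6706)(-0.6706)]
         = 0.20799564 / 0.55029564 = 0.377971.
  Update: phi_21 = phi_11 - phi_22 phi_11 = -0.6706 - (0.377971)(-0.6706) = -0.417133.
Step k = 3:
  phi_33 = [rho(3) - phi_21 rho(2) - phi_22 rho(1)] / [1 - phi_21 rho(1) - phi_22 rho(2)]
    numerator   = -0.6542 - (-0.417133)(0.6577) - (0.377971)(-0.6706) = -0.12638457
    denominator = 1 - (-0.417133)(-0.6706) - (0.377971)(0.6577) = 0.47167938
  phi_33 = -0.12638457 / 0.47167938 = -0.2679.
Therefore phi_{33} = -0.2679.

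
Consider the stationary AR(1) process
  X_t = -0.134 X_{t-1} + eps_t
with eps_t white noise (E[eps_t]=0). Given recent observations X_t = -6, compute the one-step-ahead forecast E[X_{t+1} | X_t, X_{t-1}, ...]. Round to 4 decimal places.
E[X_{t+1} \mid \mathcal F_t] = 0.8040

For an AR(p) model X_t = c + sum_i phi_i X_{t-i} + eps_t, the
one-step-ahead conditional mean is
  E[X_{t+1} | X_t, ...] = c + sum_i phi_i X_{t+1-i}.
Substitute known values:
  E[X_{t+1} | ...] = (-0.134) * (-6)
                   = 0.8040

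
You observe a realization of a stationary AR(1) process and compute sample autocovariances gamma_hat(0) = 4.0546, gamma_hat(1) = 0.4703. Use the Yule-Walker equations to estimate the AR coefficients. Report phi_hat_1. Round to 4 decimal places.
\hat\phi_{1} = 0.1160

The Yule-Walker equations for an AR(p) process read, in matrix form,
  Gamma_p phi = r_p,   with   (Gamma_p)_{ij} = gamma(|i - j|),
                       (r_p)_i = gamma(i),   i,j = 1..p.
Substitute the sample gammas (Toeplitz matrix and right-hand side of size 1):
  Gamma_p = [[4.0546]]
  r_p     = [0.4703]
With p = 1 this is the single equation gamma(0) phi_1 = gamma(1):
  phi_hat_1 = gamma(1) / gamma(0) = 0.4703 / 4.0546 = 0.1160.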